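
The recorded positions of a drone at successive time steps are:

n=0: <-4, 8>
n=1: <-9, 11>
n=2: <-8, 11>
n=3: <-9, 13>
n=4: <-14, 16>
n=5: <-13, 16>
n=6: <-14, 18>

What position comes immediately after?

The moves between consecutive positions are <-5, +3>, <+1, +0>, <-1, +2>, <-5, +3>, <+1, +0>, <-1, +2>; they repeat the 3-cycle [<-5, +3>, <+1, +0>, <-1, +2>].
step 7: apply <-5, +3> → <-19, 21>

<-19, 21>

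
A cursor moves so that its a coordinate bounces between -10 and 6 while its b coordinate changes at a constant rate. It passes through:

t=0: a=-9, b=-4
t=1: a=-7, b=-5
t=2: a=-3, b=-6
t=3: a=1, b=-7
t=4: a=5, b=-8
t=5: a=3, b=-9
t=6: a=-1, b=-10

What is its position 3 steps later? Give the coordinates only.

The a coordinate travels 4 per step and bounces off the walls at -10 and 6.
  step 7: -1 → -5
  step 8: -5 → -9
  step 9: -9 → -7
The b coordinate changes by -1 each step: at step 9 it is -13.

a=-7, b=-13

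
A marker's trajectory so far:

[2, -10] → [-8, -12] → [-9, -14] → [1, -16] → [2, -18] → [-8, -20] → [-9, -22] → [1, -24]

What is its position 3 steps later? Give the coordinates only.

The first coordinate repeats the cycle [2, -8, -9, 1] with period 4; step 10 mod 4 = 2, giving -9.
The second coordinate changes by -2 each step, so at step 10 it is -10 + 10·(-2) = -30.

[-9, -30]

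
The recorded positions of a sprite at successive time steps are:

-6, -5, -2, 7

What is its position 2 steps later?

115

The jumps are +1, +3, +9 — a geometric progression with ratio 3.
step 4: 7 + 27 → 34
step 5: 34 + 81 → 115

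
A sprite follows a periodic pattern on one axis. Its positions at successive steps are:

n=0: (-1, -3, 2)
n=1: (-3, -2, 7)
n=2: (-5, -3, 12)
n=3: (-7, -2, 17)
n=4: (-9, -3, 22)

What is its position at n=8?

First: linear, -2 per step → -17 at step 8.
Second: cycles through -3, -2 every 2 steps. Step 8 lands at position 0 of the cycle → -3.
Third: linear, +5 per step → 42 at step 8.

(-17, -3, 42)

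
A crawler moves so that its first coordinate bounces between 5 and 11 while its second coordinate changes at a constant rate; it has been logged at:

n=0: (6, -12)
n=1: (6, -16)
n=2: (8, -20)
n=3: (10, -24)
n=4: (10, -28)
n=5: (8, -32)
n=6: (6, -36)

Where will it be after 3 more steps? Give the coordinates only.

The first coordinate travels 2 per step and bounces off the walls at 5 and 11.
  step 7: 6 → 6
  step 8: 6 → 8
  step 9: 8 → 10
The second coordinate changes by -4 each step: at step 9 it is -48.

(10, -48)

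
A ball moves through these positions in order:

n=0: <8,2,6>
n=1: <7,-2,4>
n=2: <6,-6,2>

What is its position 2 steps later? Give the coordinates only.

<4,-14,-2>

The position changes by <-1,-4,-2> every step.
step 3: <6,-6,2> + <-1,-4,-2> → <5,-10,0>
step 4: <5,-10,0> + <-1,-4,-2> → <4,-14,-2>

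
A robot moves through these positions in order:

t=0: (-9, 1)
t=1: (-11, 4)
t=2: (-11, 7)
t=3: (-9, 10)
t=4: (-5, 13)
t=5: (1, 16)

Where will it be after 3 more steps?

(31, 25)

First differences are (-2, +3), (+0, +3), (+2, +3), (+4, +3), (+6, +3); their common second difference is (+2, +0) (constant acceleration).
step 6: (1, 16) + (+8, +3) → (9, 19)
step 7: (9, 19) + (+10, +3) → (19, 22)
step 8: (19, 22) + (+12, +3) → (31, 25)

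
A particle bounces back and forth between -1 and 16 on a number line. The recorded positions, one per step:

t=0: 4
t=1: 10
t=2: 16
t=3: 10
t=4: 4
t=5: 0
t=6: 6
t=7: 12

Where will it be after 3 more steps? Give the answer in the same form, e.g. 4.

The value travels 6 per step and bounces off the walls at -1 and 16.
  step 8: 12 → 14
  step 9: 14 → 8
  step 10: 8 → 2

2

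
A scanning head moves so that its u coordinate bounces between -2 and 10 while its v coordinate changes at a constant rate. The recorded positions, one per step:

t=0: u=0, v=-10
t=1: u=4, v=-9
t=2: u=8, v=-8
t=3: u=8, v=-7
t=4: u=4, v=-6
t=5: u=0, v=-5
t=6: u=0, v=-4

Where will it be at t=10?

The u coordinate reflects between -2 and 10, moving 4 per step.
  step 7: 0 → 4
  step 8: 4 → 8
  step 9: 8 → 8
  step 10: 8 → 4
The v coordinate changes by +1 each step: at step 10 it is 0.

u=4, v=0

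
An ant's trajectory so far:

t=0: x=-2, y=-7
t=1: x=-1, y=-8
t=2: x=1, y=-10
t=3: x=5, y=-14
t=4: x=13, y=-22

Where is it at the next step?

Consecutive displacements (+1,-1), (+2,-2), (+4,-4), (+8,-8) scale by a factor of 2 each step.
step 5: x=13, y=-22 + (+16,-16) → x=29, y=-38

x=29, y=-38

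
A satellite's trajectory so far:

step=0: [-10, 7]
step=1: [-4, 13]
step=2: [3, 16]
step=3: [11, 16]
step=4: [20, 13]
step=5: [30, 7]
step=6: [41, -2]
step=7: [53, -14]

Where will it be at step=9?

[80, -47]

Taking differences between consecutive positions: [+6, +6], [+7, +3], [+8, +0], [+9, -3], [+10, -6], [+11, -9], [+12, -12]. These grow by [+1, -3] each step.
step 8: [53, -14] + [+13, -15] → [66, -29]
step 9: [66, -29] + [+14, -18] → [80, -47]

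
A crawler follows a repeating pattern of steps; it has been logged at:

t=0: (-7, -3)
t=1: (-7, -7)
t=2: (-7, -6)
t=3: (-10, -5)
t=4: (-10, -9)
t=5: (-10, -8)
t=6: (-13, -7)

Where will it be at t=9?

(-16, -9)

Differencing gives (+0, -4), (+0, +1), (-3, +1), (+0, -4), (+0, +1), (-3, +1). This is the pattern (+0, -4), (+0, +1), (-3, +1) repeated.
step 7: apply (+0, -4) → (-13, -11)
step 8: apply (+0, +1) → (-13, -10)
step 9: apply (-3, +1) → (-16, -9)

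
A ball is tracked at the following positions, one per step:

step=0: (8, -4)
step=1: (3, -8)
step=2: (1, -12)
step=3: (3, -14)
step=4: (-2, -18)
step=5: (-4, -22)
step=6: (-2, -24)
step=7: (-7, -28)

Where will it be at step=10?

Differencing gives (-5, -4), (-2, -4), (+2, -2), (-5, -4), (-2, -4), (+2, -2), (-5, -4). This is the pattern (-5, -4), (-2, -4), (+2, -2) repeated.
step 8: apply (-2, -4) → (-9, -32)
step 9: apply (+2, -2) → (-7, -34)
step 10: apply (-5, -4) → (-12, -38)

(-12, -38)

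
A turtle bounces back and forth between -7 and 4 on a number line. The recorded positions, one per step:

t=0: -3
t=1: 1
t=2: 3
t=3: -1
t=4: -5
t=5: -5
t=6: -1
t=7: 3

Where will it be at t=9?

-3

The value reflects between -7 and 4, moving 4 per step.
  step 8: 3 → 1
  step 9: 1 → -3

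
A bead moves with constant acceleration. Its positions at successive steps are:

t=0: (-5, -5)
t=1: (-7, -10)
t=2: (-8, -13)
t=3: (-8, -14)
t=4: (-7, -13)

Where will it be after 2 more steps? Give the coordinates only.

Taking differences between consecutive positions: (-2, -5), (-1, -3), (+0, -1), (+1, +1). These grow by (+1, +2) each step.
step 5: (-7, -13) + (+2, +3) → (-5, -10)
step 6: (-5, -10) + (+3, +5) → (-2, -5)

(-2, -5)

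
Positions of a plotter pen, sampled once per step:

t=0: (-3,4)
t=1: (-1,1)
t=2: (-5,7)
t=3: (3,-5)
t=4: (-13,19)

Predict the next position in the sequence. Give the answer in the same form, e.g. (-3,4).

The jumps are (+2,-3), (-4,+6), (+8,-12), (-16,+24) — a geometric progression with ratio -2.
step 5: (-13,19) + (+32,-48) → (19,-29)

(19,-29)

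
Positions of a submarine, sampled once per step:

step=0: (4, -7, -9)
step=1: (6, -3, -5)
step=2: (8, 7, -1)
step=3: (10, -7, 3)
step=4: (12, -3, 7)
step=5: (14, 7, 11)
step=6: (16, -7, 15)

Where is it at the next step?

(18, -3, 19)

The first coordinate changes by +2 each step, so at step 7 it is 4 + 7·(2) = 18.
The second coordinate repeats the cycle [-7, -3, 7] with period 3; step 7 mod 3 = 1, giving -3.
The third coordinate changes by +4 each step, so at step 7 it is -9 + 7·(4) = 19.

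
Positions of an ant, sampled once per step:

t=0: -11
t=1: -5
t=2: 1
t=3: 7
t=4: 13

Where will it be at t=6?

25

The position changes by +6 every step.
step 5: 13 + 6 → 19
step 6: 19 + 6 → 25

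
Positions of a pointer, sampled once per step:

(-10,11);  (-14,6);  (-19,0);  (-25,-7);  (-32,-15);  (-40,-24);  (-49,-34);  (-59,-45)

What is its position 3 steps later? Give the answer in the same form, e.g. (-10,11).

Taking differences between consecutive positions: (-4,-5), (-5,-6), (-6,-7), (-7,-8), (-8,-9), (-9,-10), (-10,-11). These grow by (-1,-1) each step.
step 8: (-59,-45) + (-11,-12) → (-70,-57)
step 9: (-70,-57) + (-12,-13) → (-82,-70)
step 10: (-82,-70) + (-13,-14) → (-95,-84)

(-95,-84)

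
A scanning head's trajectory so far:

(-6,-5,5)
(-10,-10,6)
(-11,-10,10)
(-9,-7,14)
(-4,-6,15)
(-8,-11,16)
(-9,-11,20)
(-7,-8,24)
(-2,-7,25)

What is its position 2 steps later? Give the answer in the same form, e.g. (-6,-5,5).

The moves between consecutive positions are (-4,-5,+1), (-1,+0,+4), (+2,+3,+4), (+5,+1,+1), (-4,-5,+1), (-1,+0,+4), (+2,+3,+4), (+5,+1,+1); they repeat the 4-cycle [(-4,-5,+1), (-1,+0,+4), (+2,+3,+4), (+5,+1,+1)].
step 9: apply (-4,-5,+1) → (-6,-12,26)
step 10: apply (-1,+0,+4) → (-7,-12,30)

(-7,-12,30)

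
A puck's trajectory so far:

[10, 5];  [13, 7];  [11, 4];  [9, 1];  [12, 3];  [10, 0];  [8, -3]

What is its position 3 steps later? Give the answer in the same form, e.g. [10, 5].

The moves between consecutive positions are [+3, +2], [-2, -3], [-2, -3], [+3, +2], [-2, -3], [-2, -3]; they repeat the 3-cycle [[+3, +2], [-2, -3], [-2, -3]].
step 7: apply [+3, +2] → [11, -1]
step 8: apply [-2, -3] → [9, -4]
step 9: apply [-2, -3] → [7, -7]

[7, -7]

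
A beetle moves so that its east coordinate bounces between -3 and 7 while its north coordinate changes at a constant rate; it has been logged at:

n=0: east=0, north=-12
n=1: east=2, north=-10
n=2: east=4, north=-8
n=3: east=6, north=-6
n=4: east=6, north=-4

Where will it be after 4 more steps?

The east coordinate reflects between -3 and 7, moving 2 per step.
  step 5: 6 → 4
  step 6: 4 → 2
  step 7: 2 → 0
  step 8: 0 → -2
The north coordinate changes by +2 each step: at step 8 it is 4.

east=-2, north=4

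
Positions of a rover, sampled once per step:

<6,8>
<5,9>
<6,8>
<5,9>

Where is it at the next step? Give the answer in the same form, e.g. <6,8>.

<6,8>

Step-to-step displacements: <-1,+1>, <+1,-1>, <-1,+1>; each is -1× the previous.
step 4: <5,9> + <+1,-1> → <6,8>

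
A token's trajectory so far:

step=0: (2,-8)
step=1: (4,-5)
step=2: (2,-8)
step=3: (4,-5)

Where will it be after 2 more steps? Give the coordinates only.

(4,-5)

The jumps are (+2,+3), (-2,-3), (+2,+3) — a geometric progression with ratio -1.
step 4: (4,-5) + (-2,-3) → (2,-8)
step 5: (2,-8) + (+2,+3) → (4,-5)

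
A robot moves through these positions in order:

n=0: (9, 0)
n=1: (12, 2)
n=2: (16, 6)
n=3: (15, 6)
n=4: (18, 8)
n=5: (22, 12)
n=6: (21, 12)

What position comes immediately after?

Differencing gives (+3, +2), (+4, +4), (-1, +0), (+3, +2), (+4, +4), (-1, +0). This is the pattern (+3, +2), (+4, +4), (-1, +0) repeated.
step 7: apply (+3, +2) → (24, 14)

(24, 14)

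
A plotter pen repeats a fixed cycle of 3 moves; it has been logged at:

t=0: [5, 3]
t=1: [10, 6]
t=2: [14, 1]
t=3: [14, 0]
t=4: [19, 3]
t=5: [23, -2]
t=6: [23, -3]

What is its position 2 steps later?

[32, -5]

Differencing gives [+5, +3], [+4, -5], [+0, -1], [+5, +3], [+4, -5], [+0, -1]. This is the pattern [+5, +3], [+4, -5], [+0, -1] repeated.
step 7: apply [+5, +3] → [28, 0]
step 8: apply [+4, -5] → [32, -5]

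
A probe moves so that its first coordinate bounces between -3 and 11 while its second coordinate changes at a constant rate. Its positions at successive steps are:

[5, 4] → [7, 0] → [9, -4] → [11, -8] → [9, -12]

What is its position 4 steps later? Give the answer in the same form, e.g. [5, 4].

The first coordinate reflects between -3 and 11, moving 2 per step.
  step 5: 9 → 7
  step 6: 7 → 5
  step 7: 5 → 3
  step 8: 3 → 1
The second coordinate changes by -4 each step: at step 8 it is -28.

[1, -28]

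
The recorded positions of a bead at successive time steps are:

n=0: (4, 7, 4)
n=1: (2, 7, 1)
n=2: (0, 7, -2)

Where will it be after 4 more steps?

(-8, 7, -14)

Each step adds (-2, +0, -3) to the position.
step 3: (0, 7, -2) + (-2, +0, -3) → (-2, 7, -5)
step 4: (-2, 7, -5) + (-2, +0, -3) → (-4, 7, -8)
step 5: (-4, 7, -8) + (-2, +0, -3) → (-6, 7, -11)
step 6: (-6, 7, -11) + (-2, +0, -3) → (-8, 7, -14)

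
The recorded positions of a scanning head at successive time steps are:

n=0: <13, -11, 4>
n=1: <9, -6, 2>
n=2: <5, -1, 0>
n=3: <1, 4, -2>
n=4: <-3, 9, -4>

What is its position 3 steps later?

Each step adds <-4, +5, -2> to the position.
step 5: <-3, 9, -4> + <-4, +5, -2> → <-7, 14, -6>
step 6: <-7, 14, -6> + <-4, +5, -2> → <-11, 19, -8>
step 7: <-11, 19, -8> + <-4, +5, -2> → <-15, 24, -10>

<-15, 24, -10>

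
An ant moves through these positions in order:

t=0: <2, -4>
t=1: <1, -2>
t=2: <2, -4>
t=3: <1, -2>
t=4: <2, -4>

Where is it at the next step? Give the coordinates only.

Consecutive displacements <-1, +2>, <+1, -2>, <-1, +2>, <+1, -2> scale by a factor of -1 each step.
step 5: <2, -4> + <-1, +2> → <1, -2>

<1, -2>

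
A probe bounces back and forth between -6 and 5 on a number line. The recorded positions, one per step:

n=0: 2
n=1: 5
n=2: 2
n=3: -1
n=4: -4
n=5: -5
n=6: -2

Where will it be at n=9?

3

The value travels 3 per step and bounces off the walls at -6 and 5.
  step 7: -2 → 1
  step 8: 1 → 4
  step 9: 4 → 3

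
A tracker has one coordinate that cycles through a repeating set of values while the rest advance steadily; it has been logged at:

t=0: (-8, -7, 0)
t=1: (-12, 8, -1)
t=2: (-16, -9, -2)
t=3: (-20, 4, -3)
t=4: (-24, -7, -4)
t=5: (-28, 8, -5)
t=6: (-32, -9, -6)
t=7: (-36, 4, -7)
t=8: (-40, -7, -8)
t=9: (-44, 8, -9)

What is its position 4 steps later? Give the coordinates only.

The first coordinate changes by -4 each step, so at step 13 it is -8 + 13·(-4) = -60.
The second coordinate repeats the cycle [-7, 8, -9, 4] with period 4; step 13 mod 4 = 1, giving 8.
The third coordinate changes by -1 each step, so at step 13 it is 0 + 13·(-1) = -13.

(-60, 8, -13)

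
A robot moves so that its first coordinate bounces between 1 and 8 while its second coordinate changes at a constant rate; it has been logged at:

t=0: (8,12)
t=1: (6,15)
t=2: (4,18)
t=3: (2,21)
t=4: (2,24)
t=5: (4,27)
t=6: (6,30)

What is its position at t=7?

(8,33)

The first coordinate reflects between 1 and 8, moving 2 per step.
  step 7: 6 → 8
The second coordinate changes by +3 each step: at step 7 it is 33.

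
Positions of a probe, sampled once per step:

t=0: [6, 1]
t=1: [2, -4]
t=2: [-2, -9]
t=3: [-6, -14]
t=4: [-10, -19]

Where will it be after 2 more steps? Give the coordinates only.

[-18, -29]

The position changes by [-4, -5] every step.
step 5: [-10, -19] + [-4, -5] → [-14, -24]
step 6: [-14, -24] + [-4, -5] → [-18, -29]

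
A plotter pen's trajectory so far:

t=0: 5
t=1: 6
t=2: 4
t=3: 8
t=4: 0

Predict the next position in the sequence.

16

Step-to-step displacements: +1, -2, +4, -8; each is -2× the previous.
step 5: 0 + 16 → 16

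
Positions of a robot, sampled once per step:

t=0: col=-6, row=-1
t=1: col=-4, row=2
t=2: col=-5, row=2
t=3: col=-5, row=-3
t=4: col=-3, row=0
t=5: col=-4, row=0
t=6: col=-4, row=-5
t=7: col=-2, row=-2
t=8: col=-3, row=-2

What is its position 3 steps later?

Differencing gives (+2, +3), (-1, +0), (+0, -5), (+2, +3), (-1, +0), (+0, -5), (+2, +3), (-1, +0). This is the pattern (+2, +3), (-1, +0), (+0, -5) repeated.
step 9: apply (+0, -5) → col=-3, row=-7
step 10: apply (+2, +3) → col=-1, row=-4
step 11: apply (-1, +0) → col=-2, row=-4

col=-2, row=-4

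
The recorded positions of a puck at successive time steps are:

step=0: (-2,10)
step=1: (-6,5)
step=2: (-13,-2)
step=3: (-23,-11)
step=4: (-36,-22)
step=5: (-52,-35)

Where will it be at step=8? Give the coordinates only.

Successive displacements: (-4,-5), (-7,-7), (-10,-9), (-13,-11), (-16,-13) — each changes by (-3,-2).
step 6: (-52,-35) + (-19,-15) → (-71,-50)
step 7: (-71,-50) + (-22,-17) → (-93,-67)
step 8: (-93,-67) + (-25,-19) → (-118,-86)

(-118,-86)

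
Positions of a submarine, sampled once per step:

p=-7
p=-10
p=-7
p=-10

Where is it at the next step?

p=-7

Consecutive displacements -3, +3, -3 scale by a factor of -1 each step.
step 4: -10 + 3 → p=-7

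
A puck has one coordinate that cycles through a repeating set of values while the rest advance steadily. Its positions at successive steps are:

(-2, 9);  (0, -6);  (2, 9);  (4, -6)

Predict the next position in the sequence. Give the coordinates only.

The first coordinate changes by +2 each step, so at step 4 it is -2 + 4·(2) = 6.
The second coordinate repeats the cycle [9, -6] with period 2; step 4 mod 2 = 0, giving 9.

(6, 9)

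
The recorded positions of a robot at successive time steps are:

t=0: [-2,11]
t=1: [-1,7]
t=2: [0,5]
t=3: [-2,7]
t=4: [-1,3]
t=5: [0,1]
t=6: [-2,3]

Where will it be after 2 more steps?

[0,-3]

Step-to-step displacements: [+1,-4], [+1,-2], [-2,+2], [+1,-4], [+1,-2], [-2,+2] — a repeating cycle of length 3.
step 7: apply [+1,-4] → [-1,-1]
step 8: apply [+1,-2] → [0,-3]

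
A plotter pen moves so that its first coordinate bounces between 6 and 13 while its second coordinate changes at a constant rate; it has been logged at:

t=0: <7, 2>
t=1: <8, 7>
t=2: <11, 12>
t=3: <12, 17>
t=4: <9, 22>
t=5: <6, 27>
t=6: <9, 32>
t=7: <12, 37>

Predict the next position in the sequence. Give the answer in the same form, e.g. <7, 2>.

The first coordinate travels 3 per step and bounces off the walls at 6 and 13.
  step 8: 12 → 11
The second coordinate changes by +5 each step: at step 8 it is 42.

<11, 42>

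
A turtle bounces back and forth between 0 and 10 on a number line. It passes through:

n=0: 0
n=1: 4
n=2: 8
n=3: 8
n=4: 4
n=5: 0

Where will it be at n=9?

The value reflects between 0 and 10, moving 4 per step.
  step 6: 0 → 4
  step 7: 4 → 8
  step 8: 8 → 8
  step 9: 8 → 4

4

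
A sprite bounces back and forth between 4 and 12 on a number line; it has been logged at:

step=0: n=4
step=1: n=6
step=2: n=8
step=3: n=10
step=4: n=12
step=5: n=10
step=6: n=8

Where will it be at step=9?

The value reflects between 4 and 12, moving 2 per step.
  step 7: 8 → 6
  step 8: 6 → 4
  step 9: 4 → 6

n=6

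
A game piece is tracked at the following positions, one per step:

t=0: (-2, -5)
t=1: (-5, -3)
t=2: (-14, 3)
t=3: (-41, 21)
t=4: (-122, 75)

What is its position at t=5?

Step-to-step displacements: (-3, +2), (-9, +6), (-27, +18), (-81, +54); each is 3× the previous.
step 5: (-122, 75) + (-243, +162) → (-365, 237)

(-365, 237)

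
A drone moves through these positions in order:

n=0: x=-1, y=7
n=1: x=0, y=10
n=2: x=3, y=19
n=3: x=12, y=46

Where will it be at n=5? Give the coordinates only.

Consecutive displacements (+1, +3), (+3, +9), (+9, +27) scale by a factor of 3 each step.
step 4: x=12, y=46 + (+27, +81) → x=39, y=127
step 5: x=39, y=127 + (+81, +243) → x=120, y=370

x=120, y=370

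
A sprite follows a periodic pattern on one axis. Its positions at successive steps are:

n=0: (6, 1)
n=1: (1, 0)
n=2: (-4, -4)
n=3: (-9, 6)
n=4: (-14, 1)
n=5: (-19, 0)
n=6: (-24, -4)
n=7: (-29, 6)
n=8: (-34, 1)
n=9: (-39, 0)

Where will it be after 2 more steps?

(-49, 6)

The first coordinate changes by -5 each step, so at step 11 it is 6 + 11·(-5) = -49.
The second coordinate repeats the cycle [1, 0, -4, 6] with period 4; step 11 mod 4 = 3, giving 6.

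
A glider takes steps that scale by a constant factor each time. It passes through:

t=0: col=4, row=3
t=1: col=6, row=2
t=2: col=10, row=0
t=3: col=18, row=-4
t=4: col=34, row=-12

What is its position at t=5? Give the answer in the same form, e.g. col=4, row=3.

col=66, row=-28

The jumps are (+2, -1), (+4, -2), (+8, -4), (+16, -8) — a geometric progression with ratio 2.
step 5: col=34, row=-12 + (+32, -16) → col=66, row=-28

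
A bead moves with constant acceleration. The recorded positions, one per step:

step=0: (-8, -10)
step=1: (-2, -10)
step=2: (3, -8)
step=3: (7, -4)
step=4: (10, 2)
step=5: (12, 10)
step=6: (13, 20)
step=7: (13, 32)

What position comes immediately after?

(12, 46)

Taking differences between consecutive positions: (+6, +0), (+5, +2), (+4, +4), (+3, +6), (+2, +8), (+1, +10), (+0, +12). These grow by (-1, +2) each step.
step 8: (13, 32) + (-1, +14) → (12, 46)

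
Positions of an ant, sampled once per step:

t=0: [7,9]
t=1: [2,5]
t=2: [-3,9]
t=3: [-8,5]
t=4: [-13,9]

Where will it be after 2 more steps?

The first coordinate changes by -5 each step, so at step 6 it is 7 + 6·(-5) = -23.
The second coordinate repeats the cycle [9, 5] with period 2; step 6 mod 2 = 0, giving 9.

[-23,9]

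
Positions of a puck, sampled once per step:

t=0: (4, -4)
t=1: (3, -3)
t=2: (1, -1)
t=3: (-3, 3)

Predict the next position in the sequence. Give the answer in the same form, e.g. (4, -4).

Consecutive displacements (-1, +1), (-2, +2), (-4, +4) scale by a factor of 2 each step.
step 4: (-3, 3) + (-8, +8) → (-11, 11)

(-11, 11)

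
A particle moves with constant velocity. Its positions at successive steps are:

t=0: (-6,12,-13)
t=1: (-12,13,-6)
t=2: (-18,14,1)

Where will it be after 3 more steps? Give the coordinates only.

Each step adds (-6,+1,+7) to the position.
step 3: (-18,14,1) + (-6,+1,+7) → (-24,15,8)
step 4: (-24,15,8) + (-6,+1,+7) → (-30,16,15)
step 5: (-30,16,15) + (-6,+1,+7) → (-36,17,22)

(-36,17,22)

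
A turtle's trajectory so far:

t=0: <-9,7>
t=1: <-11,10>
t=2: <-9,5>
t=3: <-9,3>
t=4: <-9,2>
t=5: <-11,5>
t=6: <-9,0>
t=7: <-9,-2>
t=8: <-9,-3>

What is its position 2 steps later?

Differencing gives <-2,+3>, <+2,-5>, <+0,-2>, <+0,-1>, <-2,+3>, <+2,-5>, <+0,-2>, <+0,-1>. This is the pattern <-2,+3>, <+2,-5>, <+0,-2>, <+0,-1> repeated.
step 9: apply <-2,+3> → <-11,0>
step 10: apply <+2,-5> → <-9,-5>

<-9,-5>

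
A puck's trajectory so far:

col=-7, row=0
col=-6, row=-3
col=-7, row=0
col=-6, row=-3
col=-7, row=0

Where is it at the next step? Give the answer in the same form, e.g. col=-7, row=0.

col=-6, row=-3

The jumps are (+1, -3), (-1, +3), (+1, -3), (-1, +3) — a geometric progression with ratio -1.
step 5: col=-7, row=0 + (+1, -3) → col=-6, row=-3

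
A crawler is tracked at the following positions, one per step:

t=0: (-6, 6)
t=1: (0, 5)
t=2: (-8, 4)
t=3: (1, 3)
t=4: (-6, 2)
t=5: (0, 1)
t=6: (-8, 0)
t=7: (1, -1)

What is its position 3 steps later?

First: cycles through -6, 0, -8, 1 every 4 steps. Step 10 lands at position 2 of the cycle → -8.
Second: linear, -1 per step → -4 at step 10.

(-8, -4)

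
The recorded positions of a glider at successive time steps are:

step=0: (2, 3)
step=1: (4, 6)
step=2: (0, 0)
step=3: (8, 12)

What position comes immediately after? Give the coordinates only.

(-8, -12)

Consecutive displacements (+2, +3), (-4, -6), (+8, +12) scale by a factor of -2 each step.
step 4: (8, 12) + (-16, -24) → (-8, -12)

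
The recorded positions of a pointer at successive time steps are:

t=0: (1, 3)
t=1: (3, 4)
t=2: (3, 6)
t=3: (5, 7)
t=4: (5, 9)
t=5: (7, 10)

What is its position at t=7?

(9, 13)

Differencing gives (+2, +1), (+0, +2), (+2, +1), (+0, +2), (+2, +1). This is the pattern (+2, +1), (+0, +2) repeated.
step 6: apply (+0, +2) → (7, 12)
step 7: apply (+2, +1) → (9, 13)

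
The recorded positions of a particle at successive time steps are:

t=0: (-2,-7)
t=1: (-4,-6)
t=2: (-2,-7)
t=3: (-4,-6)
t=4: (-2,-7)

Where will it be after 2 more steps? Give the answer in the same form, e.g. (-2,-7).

(-2,-7)

The jumps are (-2,+1), (+2,-1), (-2,+1), (+2,-1) — a geometric progression with ratio -1.
step 5: (-2,-7) + (-2,+1) → (-4,-6)
step 6: (-4,-6) + (+2,-1) → (-2,-7)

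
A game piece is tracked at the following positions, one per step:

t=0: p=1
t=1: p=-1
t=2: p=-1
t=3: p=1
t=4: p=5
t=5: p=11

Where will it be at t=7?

p=29

Taking differences between consecutive positions: -2, +0, +2, +4, +6. These grow by +2 each step.
step 6: 11 + 8 → p=19
step 7: 19 + 10 → p=29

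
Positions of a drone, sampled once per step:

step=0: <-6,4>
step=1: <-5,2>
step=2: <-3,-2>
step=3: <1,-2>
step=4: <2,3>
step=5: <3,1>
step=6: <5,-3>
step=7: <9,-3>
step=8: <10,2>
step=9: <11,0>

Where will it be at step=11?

<17,-4>

Differencing gives <+1,-2>, <+2,-4>, <+4,+0>, <+1,+5>, <+1,-2>, <+2,-4>, <+4,+0>, <+1,+5>, <+1,-2>. This is the pattern <+1,-2>, <+2,-4>, <+4,+0>, <+1,+5> repeated.
step 10: apply <+2,-4> → <13,-4>
step 11: apply <+4,+0> → <17,-4>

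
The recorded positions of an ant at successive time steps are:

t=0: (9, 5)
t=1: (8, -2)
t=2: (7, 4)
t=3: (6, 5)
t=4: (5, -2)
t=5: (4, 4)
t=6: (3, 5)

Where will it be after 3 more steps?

First: linear, -1 per step → 0 at step 9.
Second: cycles through 5, -2, 4 every 3 steps. Step 9 lands at position 0 of the cycle → 5.

(0, 5)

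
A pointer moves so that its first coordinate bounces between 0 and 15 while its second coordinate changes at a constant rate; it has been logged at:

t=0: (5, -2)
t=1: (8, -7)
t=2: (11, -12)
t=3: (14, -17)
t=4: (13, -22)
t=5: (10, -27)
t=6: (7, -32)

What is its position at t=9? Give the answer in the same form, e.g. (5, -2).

The first coordinate reflects between 0 and 15, moving 3 per step.
  step 7: 7 → 4
  step 8: 4 → 1
  step 9: 1 → 2
The second coordinate changes by -5 each step: at step 9 it is -47.

(2, -47)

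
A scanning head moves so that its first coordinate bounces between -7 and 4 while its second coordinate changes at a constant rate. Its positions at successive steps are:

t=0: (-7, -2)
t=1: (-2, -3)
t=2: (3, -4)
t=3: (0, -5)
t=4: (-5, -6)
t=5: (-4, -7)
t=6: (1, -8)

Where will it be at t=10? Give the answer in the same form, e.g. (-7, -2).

(-1, -12)

The first coordinate travels 5 per step and bounces off the walls at -7 and 4.
  step 7: 1 → 2
  step 8: 2 → -3
  step 9: -3 → -6
  step 10: -6 → -1
The second coordinate changes by -1 each step: at step 10 it is -12.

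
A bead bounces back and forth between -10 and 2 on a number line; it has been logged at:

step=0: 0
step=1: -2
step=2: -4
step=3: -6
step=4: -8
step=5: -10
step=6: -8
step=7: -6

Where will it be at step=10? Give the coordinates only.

0

The value travels 2 per step and bounces off the walls at -10 and 2.
  step 8: -6 → -4
  step 9: -4 → -2
  step 10: -2 → 0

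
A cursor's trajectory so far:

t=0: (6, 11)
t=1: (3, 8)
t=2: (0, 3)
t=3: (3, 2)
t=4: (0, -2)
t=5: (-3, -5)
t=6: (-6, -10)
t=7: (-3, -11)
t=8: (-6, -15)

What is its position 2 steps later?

Step-to-step displacements: (-3, -3), (-3, -5), (+3, -1), (-3, -4), (-3, -3), (-3, -5), (+3, -1), (-3, -4) — a repeating cycle of length 4.
step 9: apply (-3, -3) → (-9, -18)
step 10: apply (-3, -5) → (-12, -23)

(-12, -23)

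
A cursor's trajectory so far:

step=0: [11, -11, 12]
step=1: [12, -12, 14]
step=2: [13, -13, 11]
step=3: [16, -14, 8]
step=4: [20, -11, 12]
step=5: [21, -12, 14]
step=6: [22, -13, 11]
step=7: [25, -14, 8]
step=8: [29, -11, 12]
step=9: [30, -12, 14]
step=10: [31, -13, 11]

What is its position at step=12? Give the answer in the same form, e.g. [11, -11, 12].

[38, -11, 12]

Differencing gives [+1, -1, +2], [+1, -1, -3], [+3, -1, -3], [+4, +3, +4], [+1, -1, +2], [+1, -1, -3], [+3, -1, -3], [+4, +3, +4], [+1, -1, +2], [+1, -1, -3]. This is the pattern [+1, -1, +2], [+1, -1, -3], [+3, -1, -3], [+4, +3, +4] repeated.
step 11: apply [+3, -1, -3] → [34, -14, 8]
step 12: apply [+4, +3, +4] → [38, -11, 12]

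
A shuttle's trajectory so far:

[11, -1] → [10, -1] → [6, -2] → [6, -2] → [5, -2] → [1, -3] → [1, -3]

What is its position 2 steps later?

Step-to-step displacements: [-1, +0], [-4, -1], [+0, +0], [-1, +0], [-4, -1], [+0, +0] — a repeating cycle of length 3.
step 7: apply [-1, +0] → [0, -3]
step 8: apply [-4, -1] → [-4, -4]

[-4, -4]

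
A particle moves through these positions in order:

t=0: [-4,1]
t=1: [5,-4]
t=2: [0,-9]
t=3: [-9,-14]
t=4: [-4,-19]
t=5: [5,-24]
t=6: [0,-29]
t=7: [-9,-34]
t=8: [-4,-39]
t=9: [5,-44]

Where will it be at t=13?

[5,-64]

First: cycles through -4, 5, 0, -9 every 4 steps. Step 13 lands at position 1 of the cycle → 5.
Second: linear, -5 per step → -64 at step 13.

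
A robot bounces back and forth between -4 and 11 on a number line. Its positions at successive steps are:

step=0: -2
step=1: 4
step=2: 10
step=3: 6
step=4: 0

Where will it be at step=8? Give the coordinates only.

The value travels 6 per step and bounces off the walls at -4 and 11.
  step 5: 0 → -2
  step 6: -2 → 4
  step 7: 4 → 10
  step 8: 10 → 6

6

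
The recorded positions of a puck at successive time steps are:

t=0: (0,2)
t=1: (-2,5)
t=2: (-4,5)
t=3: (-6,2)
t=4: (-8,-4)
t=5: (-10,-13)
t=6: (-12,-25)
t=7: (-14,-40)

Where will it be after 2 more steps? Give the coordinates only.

(-18,-79)

Successive displacements: (-2,+3), (-2,+0), (-2,-3), (-2,-6), (-2,-9), (-2,-12), (-2,-15) — each changes by (+0,-3).
step 8: (-14,-40) + (-2,-18) → (-16,-58)
step 9: (-16,-58) + (-2,-21) → (-18,-79)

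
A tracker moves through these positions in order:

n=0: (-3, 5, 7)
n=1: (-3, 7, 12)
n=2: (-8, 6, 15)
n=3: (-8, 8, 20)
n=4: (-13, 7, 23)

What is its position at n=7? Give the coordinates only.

(-18, 10, 36)

Step-to-step displacements: (+0, +2, +5), (-5, -1, +3), (+0, +2, +5), (-5, -1, +3) — a repeating cycle of length 2.
step 5: apply (+0, +2, +5) → (-13, 9, 28)
step 6: apply (-5, -1, +3) → (-18, 8, 31)
step 7: apply (+0, +2, +5) → (-18, 10, 36)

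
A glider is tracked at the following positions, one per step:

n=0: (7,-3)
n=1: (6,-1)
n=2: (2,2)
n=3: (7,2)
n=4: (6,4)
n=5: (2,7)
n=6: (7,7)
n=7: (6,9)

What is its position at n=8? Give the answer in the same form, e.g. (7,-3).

Differencing gives (-1,+2), (-4,+3), (+5,+0), (-1,+2), (-4,+3), (+5,+0), (-1,+2). This is the pattern (-1,+2), (-4,+3), (+5,+0) repeated.
step 8: apply (-4,+3) → (2,12)

(2,12)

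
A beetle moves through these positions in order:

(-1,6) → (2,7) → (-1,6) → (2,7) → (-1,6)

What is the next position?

Step-to-step displacements: (+3,+1), (-3,-1), (+3,+1), (-3,-1); each is -1× the previous.
step 5: (-1,6) + (+3,+1) → (2,7)

(2,7)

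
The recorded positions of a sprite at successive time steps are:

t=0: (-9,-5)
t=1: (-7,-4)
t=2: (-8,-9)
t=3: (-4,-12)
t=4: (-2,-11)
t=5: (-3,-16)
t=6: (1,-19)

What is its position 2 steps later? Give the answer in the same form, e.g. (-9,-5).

Step-to-step displacements: (+2,+1), (-1,-5), (+4,-3), (+2,+1), (-1,-5), (+4,-3) — a repeating cycle of length 3.
step 7: apply (+2,+1) → (3,-18)
step 8: apply (-1,-5) → (2,-23)

(2,-23)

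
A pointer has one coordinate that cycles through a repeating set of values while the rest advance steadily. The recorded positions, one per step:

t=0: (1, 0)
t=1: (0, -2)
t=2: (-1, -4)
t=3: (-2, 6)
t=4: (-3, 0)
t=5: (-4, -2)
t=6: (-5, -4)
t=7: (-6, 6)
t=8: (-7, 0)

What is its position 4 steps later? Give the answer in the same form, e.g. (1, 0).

First: linear, -1 per step → -11 at step 12.
Second: cycles through 0, -2, -4, 6 every 4 steps. Step 12 lands at position 0 of the cycle → 0.

(-11, 0)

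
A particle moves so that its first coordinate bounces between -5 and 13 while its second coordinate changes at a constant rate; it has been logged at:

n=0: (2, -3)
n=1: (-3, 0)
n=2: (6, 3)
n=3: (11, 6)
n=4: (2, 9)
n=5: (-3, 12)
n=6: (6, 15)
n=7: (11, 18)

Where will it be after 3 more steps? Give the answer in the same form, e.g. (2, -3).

The first coordinate travels 9 per step and bounces off the walls at -5 and 13.
  step 8: 11 → 2
  step 9: 2 → -3
  step 10: -3 → 6
The second coordinate changes by +3 each step: at step 10 it is 27.

(6, 27)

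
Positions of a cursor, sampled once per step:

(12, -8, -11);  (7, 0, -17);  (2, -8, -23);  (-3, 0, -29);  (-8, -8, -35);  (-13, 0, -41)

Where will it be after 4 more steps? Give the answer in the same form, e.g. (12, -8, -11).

The first coordinate changes by -5 each step, so at step 9 it is 12 + 9·(-5) = -33.
The second coordinate repeats the cycle [-8, 0] with period 2; step 9 mod 2 = 1, giving 0.
The third coordinate changes by -6 each step, so at step 9 it is -11 + 9·(-6) = -65.

(-33, 0, -65)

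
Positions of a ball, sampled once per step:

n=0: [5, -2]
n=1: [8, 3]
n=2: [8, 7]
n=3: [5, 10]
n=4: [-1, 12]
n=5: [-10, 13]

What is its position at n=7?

[-37, 12]

Successive displacements: [+3, +5], [+0, +4], [-3, +3], [-6, +2], [-9, +1] — each changes by [-3, -1].
step 6: [-10, 13] + [-12, +0] → [-22, 13]
step 7: [-22, 13] + [-15, -1] → [-37, 12]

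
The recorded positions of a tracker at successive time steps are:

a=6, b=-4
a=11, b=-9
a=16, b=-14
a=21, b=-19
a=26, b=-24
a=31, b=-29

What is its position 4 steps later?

a=51, b=-49

Each step adds (+5, -5) to the position.
step 6: a=31, b=-29 + (+5, -5) → a=36, b=-34
step 7: a=36, b=-34 + (+5, -5) → a=41, b=-39
step 8: a=41, b=-39 + (+5, -5) → a=46, b=-44
step 9: a=46, b=-44 + (+5, -5) → a=51, b=-49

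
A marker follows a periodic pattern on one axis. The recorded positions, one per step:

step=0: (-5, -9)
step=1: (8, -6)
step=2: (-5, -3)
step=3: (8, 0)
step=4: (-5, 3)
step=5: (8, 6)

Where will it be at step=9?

First: cycles through -5, 8 every 2 steps. Step 9 lands at position 1 of the cycle → 8.
Second: linear, +3 per step → 18 at step 9.

(8, 18)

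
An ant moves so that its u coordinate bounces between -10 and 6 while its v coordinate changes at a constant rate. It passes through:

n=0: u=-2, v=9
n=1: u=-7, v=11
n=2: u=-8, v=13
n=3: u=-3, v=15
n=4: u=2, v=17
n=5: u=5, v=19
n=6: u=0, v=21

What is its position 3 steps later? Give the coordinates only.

The u coordinate reflects between -10 and 6, moving 5 per step.
  step 7: 0 → -5
  step 8: -5 → -10
  step 9: -10 → -5
The v coordinate changes by +2 each step: at step 9 it is 27.

u=-5, v=27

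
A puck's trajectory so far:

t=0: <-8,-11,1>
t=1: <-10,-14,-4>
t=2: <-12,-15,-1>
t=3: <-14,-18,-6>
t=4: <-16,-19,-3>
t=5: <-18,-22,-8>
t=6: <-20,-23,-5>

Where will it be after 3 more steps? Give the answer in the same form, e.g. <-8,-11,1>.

<-26,-30,-12>

Step-to-step displacements: <-2,-3,-5>, <-2,-1,+3>, <-2,-3,-5>, <-2,-1,+3>, <-2,-3,-5>, <-2,-1,+3> — a repeating cycle of length 2.
step 7: apply <-2,-3,-5> → <-22,-26,-10>
step 8: apply <-2,-1,+3> → <-24,-27,-7>
step 9: apply <-2,-3,-5> → <-26,-30,-12>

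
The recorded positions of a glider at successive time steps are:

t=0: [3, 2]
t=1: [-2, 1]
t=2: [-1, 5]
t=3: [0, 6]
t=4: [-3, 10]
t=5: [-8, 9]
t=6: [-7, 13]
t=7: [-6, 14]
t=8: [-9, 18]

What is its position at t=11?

[-12, 22]

The moves between consecutive positions are [-5, -1], [+1, +4], [+1, +1], [-3, +4], [-5, -1], [+1, +4], [+1, +1], [-3, +4]; they repeat the 4-cycle [[-5, -1], [+1, +4], [+1, +1], [-3, +4]].
step 9: apply [-5, -1] → [-14, 17]
step 10: apply [+1, +4] → [-13, 21]
step 11: apply [+1, +1] → [-12, 22]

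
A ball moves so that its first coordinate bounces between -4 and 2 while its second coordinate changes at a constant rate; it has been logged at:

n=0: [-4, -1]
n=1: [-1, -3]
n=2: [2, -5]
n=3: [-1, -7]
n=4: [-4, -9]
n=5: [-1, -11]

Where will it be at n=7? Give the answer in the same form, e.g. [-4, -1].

The first coordinate reflects between -4 and 2, moving 3 per step.
  step 6: -1 → 2
  step 7: 2 → -1
The second coordinate changes by -2 each step: at step 7 it is -15.

[-1, -15]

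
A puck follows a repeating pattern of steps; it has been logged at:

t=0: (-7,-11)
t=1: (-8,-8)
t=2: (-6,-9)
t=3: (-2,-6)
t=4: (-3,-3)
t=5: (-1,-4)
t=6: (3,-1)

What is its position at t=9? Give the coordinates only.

(8,4)

The moves between consecutive positions are (-1,+3), (+2,-1), (+4,+3), (-1,+3), (+2,-1), (+4,+3); they repeat the 3-cycle [(-1,+3), (+2,-1), (+4,+3)].
step 7: apply (-1,+3) → (2,2)
step 8: apply (+2,-1) → (4,1)
step 9: apply (+4,+3) → (8,4)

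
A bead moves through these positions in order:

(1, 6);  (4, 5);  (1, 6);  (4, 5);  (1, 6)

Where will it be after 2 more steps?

(1, 6)

Step-to-step displacements: (+3, -1), (-3, +1), (+3, -1), (-3, +1); each is -1× the previous.
step 5: (1, 6) + (+3, -1) → (4, 5)
step 6: (4, 5) + (-3, +1) → (1, 6)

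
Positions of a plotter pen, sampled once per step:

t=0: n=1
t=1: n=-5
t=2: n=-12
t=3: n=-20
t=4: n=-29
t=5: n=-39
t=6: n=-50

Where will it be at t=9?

Successive displacements: -6, -7, -8, -9, -10, -11 — each changes by -1.
step 7: -50 − 12 → n=-62
step 8: -62 − 13 → n=-75
step 9: -75 − 14 → n=-89

n=-89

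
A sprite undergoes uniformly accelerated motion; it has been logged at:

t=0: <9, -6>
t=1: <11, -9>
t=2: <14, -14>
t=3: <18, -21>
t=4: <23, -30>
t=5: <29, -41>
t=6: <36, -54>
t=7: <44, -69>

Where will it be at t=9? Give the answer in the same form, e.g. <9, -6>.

First differences are <+2, -3>, <+3, -5>, <+4, -7>, <+5, -9>, <+6, -11>, <+7, -13>, <+8, -15>; their common second difference is <+1, -2> (constant acceleration).
step 8: <44, -69> + <+9, -17> → <53, -86>
step 9: <53, -86> + <+10, -19> → <63, -105>

<63, -105>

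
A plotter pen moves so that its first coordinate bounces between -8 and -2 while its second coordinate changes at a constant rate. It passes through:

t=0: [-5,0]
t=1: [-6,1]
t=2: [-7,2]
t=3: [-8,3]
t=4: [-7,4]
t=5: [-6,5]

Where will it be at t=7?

The first coordinate reflects between -8 and -2, moving 1 per step.
  step 6: -6 → -5
  step 7: -5 → -4
The second coordinate changes by +1 each step: at step 7 it is 7.

[-4,7]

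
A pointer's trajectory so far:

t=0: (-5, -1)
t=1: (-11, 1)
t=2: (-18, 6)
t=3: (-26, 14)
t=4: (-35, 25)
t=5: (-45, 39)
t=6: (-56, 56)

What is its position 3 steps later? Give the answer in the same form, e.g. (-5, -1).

Taking differences between consecutive positions: (-6, +2), (-7, +5), (-8, +8), (-9, +11), (-10, +14), (-11, +17). These grow by (-1, +3) each step.
step 7: (-56, 56) + (-12, +20) → (-68, 76)
step 8: (-68, 76) + (-13, +23) → (-81, 99)
step 9: (-81, 99) + (-14, +26) → (-95, 125)

(-95, 125)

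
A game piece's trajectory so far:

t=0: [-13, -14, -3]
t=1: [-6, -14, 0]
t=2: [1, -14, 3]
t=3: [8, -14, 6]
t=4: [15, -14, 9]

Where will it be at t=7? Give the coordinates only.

Constant displacement of [+7, +0, +3] per step.
step 5: [15, -14, 9] + [+7, +0, +3] → [22, -14, 12]
step 6: [22, -14, 12] + [+7, +0, +3] → [29, -14, 15]
step 7: [29, -14, 15] + [+7, +0, +3] → [36, -14, 18]

[36, -14, 18]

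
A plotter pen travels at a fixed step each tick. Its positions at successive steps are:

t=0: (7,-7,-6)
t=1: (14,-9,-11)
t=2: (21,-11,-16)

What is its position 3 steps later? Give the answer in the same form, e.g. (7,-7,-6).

Constant displacement of (+7,-2,-5) per step.
step 3: (21,-11,-16) + (+7,-2,-5) → (28,-13,-21)
step 4: (28,-13,-21) + (+7,-2,-5) → (35,-15,-26)
step 5: (35,-15,-26) + (+7,-2,-5) → (42,-17,-31)

(42,-17,-31)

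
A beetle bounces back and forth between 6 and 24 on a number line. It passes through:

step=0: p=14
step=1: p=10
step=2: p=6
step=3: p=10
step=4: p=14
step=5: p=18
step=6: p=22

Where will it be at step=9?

p=14

The value travels 4 per step and bounces off the walls at 6 and 24.
  step 7: 22 → 22
  step 8: 22 → 18
  step 9: 18 → 14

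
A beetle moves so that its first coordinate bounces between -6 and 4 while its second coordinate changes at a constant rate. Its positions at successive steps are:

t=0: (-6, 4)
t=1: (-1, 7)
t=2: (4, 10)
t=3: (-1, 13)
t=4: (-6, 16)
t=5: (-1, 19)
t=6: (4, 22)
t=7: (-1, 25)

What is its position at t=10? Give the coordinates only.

(4, 34)

The first coordinate travels 5 per step and bounces off the walls at -6 and 4.
  step 8: -1 → -6
  step 9: -6 → -1
  step 10: -1 → 4
The second coordinate changes by +3 each step: at step 10 it is 34.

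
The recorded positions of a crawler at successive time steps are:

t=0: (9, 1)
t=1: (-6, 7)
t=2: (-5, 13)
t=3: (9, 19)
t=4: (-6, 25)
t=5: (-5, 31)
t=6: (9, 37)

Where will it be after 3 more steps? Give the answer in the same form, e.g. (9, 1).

The first coordinate repeats the cycle [9, -6, -5] with period 3; step 9 mod 3 = 0, giving 9.
The second coordinate changes by +6 each step, so at step 9 it is 1 + 9·(6) = 55.

(9, 55)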